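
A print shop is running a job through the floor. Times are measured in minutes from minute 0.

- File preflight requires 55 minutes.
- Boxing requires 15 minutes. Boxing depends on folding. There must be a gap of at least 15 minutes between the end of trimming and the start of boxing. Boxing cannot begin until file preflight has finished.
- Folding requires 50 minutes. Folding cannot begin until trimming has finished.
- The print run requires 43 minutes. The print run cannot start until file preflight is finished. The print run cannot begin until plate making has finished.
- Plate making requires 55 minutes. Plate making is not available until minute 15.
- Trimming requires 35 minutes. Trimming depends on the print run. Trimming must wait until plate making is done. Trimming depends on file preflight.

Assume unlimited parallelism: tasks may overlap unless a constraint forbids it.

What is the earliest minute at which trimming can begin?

113

After its own release at minute 15, plate making can start at minute 15 and finishes at minute 70.
Nothing blocks file preflight, so it runs from minute 0 to minute 55.
The print run cannot start until file preflight (finishes minute 55); plate making (finishes minute 70). The controlling bound is minute 70, so the print run finishes at 70 + 43 = minute 113.
Trimming waits on the print run (finishes minute 113); plate making (finishes minute 70); file preflight (finishes minute 55). The latest of these is minute 113, which is the earliest trimming can start.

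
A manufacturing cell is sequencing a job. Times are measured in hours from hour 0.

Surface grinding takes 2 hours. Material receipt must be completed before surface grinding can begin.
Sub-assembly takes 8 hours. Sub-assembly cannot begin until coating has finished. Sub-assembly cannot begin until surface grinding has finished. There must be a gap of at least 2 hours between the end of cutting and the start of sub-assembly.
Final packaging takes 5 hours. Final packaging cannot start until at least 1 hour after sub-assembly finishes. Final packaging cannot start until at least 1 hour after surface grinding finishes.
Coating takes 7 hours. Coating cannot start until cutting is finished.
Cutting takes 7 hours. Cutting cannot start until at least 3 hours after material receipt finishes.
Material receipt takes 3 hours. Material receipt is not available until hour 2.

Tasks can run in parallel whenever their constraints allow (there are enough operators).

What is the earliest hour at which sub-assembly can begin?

22

Material receipt cannot begin until its own release at hour 2. It runs from hour 2 to 2 + 3 = hour 5.
After material receipt (finishes hour 5), surface grinding can start at hour 5 and finishes at hour 7.
Cutting waits on material receipt (finishes hour 5, plus 3-hour gap → hour 8), so it starts at hour 8 and finishes at 8 + 7 = hour 15.
Coating cannot begin until cutting (finishes hour 15). It runs from hour 15 to 15 + 7 = hour 22.
Sub-assembly waits on coating (finishes hour 22); surface grinding (finishes hour 7); cutting (finishes hour 15, plus 2-hour gap → hour 17). The latest of these is hour 22, which is the earliest sub-assembly can start.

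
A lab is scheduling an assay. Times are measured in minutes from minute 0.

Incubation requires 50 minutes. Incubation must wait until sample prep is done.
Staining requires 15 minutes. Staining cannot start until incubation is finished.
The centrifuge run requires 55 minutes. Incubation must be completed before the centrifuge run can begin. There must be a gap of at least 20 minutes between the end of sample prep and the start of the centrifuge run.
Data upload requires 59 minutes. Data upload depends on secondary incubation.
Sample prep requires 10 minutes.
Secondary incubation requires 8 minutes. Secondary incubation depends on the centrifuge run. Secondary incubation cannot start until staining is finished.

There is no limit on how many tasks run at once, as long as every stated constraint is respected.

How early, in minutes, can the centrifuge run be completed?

Nothing blocks sample prep, so it runs from minute 0 to minute 10.
Incubation waits on sample prep (finishes minute 10), so it starts at minute 10 and finishes at 10 + 50 = minute 60.
The centrifuge run needs all of incubation (finishes minute 60); sample prep (finishes minute 10, plus 20-minute gap → minute 30). That puts its earliest start at minute 60; it finishes at 60 + 55 = minute 115.

115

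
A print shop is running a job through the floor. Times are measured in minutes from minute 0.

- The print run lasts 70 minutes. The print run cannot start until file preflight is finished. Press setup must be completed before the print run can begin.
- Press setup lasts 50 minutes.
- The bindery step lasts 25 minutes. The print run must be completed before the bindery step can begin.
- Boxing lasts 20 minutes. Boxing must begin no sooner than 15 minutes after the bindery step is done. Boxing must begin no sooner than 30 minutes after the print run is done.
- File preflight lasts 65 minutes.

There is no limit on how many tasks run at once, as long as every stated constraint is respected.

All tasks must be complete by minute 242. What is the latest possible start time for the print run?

112

Boxing has no dependents, so it just needs to finish by minute 242. Starting by 242 − 20 = minute 222 achieves that.
The bindery step must finish before boxing (must start by minute 222, minus 15-minute gap → minute 207). With a 25-minute duration, the bindery step must start by 207 − 25 = minute 182.
For the print run: the bindery step (must start by minute 182); boxing (must start by minute 222, minus 30-minute gap → minute 192). The most restrictive is minute 182; with a 70-minute duration, the print run must start by minute 112.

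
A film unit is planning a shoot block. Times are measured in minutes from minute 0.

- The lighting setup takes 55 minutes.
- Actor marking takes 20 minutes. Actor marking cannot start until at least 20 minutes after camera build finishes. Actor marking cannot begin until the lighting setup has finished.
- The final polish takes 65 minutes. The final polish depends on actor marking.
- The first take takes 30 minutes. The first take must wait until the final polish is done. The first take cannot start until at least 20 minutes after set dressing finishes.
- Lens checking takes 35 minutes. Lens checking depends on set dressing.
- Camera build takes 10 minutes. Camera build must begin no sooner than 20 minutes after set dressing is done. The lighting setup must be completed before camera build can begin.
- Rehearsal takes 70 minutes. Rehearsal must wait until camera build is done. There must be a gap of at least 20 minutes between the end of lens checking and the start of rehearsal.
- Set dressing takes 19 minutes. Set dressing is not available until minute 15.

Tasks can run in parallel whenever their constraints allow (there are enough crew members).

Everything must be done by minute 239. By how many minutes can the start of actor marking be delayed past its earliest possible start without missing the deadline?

The lighting setup can start immediately at minute 0; it finishes at minute 55.
Set dressing waits on its own release at minute 15, so it starts at minute 15 and finishes at 15 + 19 = minute 34.
For camera build: set dressing (finishes minute 34, plus 20-minute gap → minute 54); the lighting setup (finishes minute 55). Taking the maximum gives a start of minute 55, and it finishes at 55 + 10 = minute 65.
Actor marking needs all of camera build (finishes minute 65, plus 20-minute gap → minute 85); the lighting setup (finishes minute 55). That puts its earliest start at minute 85; it finishes at 85 + 20 = minute 105.

Working backward from the deadline:
To finish by minute 239, the first take (duration 30) must start no later than minute 209.
Since the first take (must start by minute 209) depends on it, the final polish must finish by minute 209. Backing off its 65-minute duration gives a latest start of minute 144.
Since the final polish (must start by minute 144) depends on it, actor marking must finish by minute 144. Backing off its 20-minute duration gives a latest start of minute 124.
So actor marking can start as early as minute 85 and as late as minute 124, giving 124 − 85 = 39 minutes of slack.

39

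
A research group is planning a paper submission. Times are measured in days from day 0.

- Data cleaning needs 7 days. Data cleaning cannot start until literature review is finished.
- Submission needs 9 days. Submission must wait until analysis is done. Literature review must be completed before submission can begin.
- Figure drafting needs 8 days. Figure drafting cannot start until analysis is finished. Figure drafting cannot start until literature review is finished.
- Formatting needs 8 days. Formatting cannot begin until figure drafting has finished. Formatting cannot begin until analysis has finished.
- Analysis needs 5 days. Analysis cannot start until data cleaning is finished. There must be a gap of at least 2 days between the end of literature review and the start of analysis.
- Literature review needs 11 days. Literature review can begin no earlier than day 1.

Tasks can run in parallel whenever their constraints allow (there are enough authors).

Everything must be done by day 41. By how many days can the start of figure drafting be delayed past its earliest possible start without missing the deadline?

1

After its own release at day 1, literature review can start at day 1 and finishes at day 12.
Data cleaning waits on literature review (finishes day 12), so it starts at day 12 and finishes at 12 + 7 = day 19.
For analysis: data cleaning (finishes day 19); literature review (finishes day 12, plus 2-day gap → day 14). Taking the maximum gives a start of day 19, and it finishes at 19 + 5 = day 24.
Figure drafting cannot start until analysis (finishes day 24); literature review (finishes day 12). The controlling bound is day 24, so figure drafting finishes at 24 + 8 = day 32.

Working backward from the deadline:
To finish by day 41, formatting (duration 8) must start no later than day 33.
Figure drafting has to be done before formatting (must start by day 33). That means finishing by day 33, i.e. starting by 33 − 8 = day 25.
So figure drafting can start as early as day 24 and as late as day 25, giving 25 − 24 = 1 day of slack.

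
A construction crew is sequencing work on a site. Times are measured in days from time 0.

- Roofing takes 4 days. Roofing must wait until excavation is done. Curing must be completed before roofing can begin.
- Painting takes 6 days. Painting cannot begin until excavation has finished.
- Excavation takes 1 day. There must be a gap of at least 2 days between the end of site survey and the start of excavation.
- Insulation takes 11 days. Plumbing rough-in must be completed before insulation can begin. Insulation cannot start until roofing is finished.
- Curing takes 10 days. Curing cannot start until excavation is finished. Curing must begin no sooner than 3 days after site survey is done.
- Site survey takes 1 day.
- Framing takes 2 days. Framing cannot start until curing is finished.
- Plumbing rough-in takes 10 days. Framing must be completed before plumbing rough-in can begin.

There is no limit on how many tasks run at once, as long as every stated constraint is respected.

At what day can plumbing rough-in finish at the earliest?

26

Site survey can start immediately at day 0; it finishes at day 1.
Excavation waits on site survey (finishes day 1, plus 2-day gap → day 3), so it starts at day 3 and finishes at 3 + 1 = day 4.
Curing cannot start until excavation (finishes day 4); site survey (finishes day 1, plus 3-day gap → day 4). The controlling bound is day 4, so curing finishes at 4 + 10 = day 14.
Framing waits on curing (finishes day 14), so it starts at day 14 and finishes at 14 + 2 = day 16.
Plumbing rough-in cannot begin until framing (finishes day 16). It runs from day 16 to 16 + 10 = day 26.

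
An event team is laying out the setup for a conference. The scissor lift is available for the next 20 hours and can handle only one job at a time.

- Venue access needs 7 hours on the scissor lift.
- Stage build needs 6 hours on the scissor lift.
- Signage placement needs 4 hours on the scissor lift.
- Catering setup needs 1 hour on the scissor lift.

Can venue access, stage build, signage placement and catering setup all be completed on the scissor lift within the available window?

Running back to back, the jobs need 7 + 6 + 4 + 1 = 18 hours on the scissor lift.
Since 18 ≤ 20, they fit within the window.

Yes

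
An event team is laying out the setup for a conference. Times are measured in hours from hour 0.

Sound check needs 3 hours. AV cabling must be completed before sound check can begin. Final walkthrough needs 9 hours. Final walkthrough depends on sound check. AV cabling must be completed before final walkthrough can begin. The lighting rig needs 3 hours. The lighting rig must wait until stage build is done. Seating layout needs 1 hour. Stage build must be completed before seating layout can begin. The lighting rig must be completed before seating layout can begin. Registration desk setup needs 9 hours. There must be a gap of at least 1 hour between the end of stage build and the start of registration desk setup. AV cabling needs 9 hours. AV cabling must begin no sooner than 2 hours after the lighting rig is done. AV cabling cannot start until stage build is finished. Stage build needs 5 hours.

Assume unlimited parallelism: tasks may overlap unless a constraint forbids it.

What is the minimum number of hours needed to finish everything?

31

Stage build has no prerequisites, so it starts at hour 0 and finishes at hour 5.
Registration desk setup waits on stage build (finishes hour 5, plus 1-hour gap → hour 6), so it starts at hour 6 and finishes at 6 + 9 = hour 15.
After stage build (finishes hour 5), the lighting rig can start at hour 5 and finishes at hour 8.
For seating layout: stage build (finishes hour 5); the lighting rig (finishes hour 8). Taking the maximum gives a start of hour 8, and it finishes at 8 + 1 = hour 9.
AV cabling needs all of the lighting rig (finishes hour 8, plus 2-hour gap → hour 10); stage build (finishes hour 5). That puts its earliest start at hour 10; it finishes at 10 + 9 = hour 19.
Sound check cannot begin until AV cabling (finishes hour 19). It runs from hour 19 to 19 + 3 = hour 22.
Final walkthrough cannot start until sound check (finishes hour 22); AV cabling (finishes hour 19). The controlling bound is hour 22, so final walkthrough finishes at 22 + 9 = hour 31.
All tasks are finished once the last one completes. Finish times: Stage build at 5, The lighting rig at 8, AV cabling at 19, Seating layout at 9, Registration desk setup at 15, Sound check at 22, Final walkthrough at 31. The latest is hour 31.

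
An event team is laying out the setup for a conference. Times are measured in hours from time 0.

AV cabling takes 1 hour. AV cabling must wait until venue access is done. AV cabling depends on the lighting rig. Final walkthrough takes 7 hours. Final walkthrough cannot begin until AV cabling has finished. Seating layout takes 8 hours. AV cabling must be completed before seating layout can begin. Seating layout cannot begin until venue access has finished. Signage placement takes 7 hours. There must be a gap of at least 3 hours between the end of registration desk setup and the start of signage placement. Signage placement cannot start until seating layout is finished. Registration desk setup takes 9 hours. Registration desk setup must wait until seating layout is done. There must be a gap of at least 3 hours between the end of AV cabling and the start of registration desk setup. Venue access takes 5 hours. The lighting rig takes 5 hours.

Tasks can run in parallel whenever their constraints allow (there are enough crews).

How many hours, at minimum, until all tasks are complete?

Nothing blocks the lighting rig, so it runs from hour 0 to hour 5.
Venue access has no prerequisites, so it starts at hour 0 and finishes at hour 5.
AV cabling cannot start until venue access (finishes hour 5); the lighting rig (finishes hour 5). The controlling bound is hour 5, so AV cabling finishes at 5 + 1 = hour 6.
After AV cabling (finishes hour 6), final walkthrough can start at hour 6 and finishes at hour 13.
For seating layout: AV cabling (finishes hour 6); venue access (finishes hour 5). Taking the maximum gives a start of hour 6, and it finishes at 6 + 8 = hour 14.
For registration desk setup: seating layout (finishes hour 14); AV cabling (finishes hour 6, plus 3-hour gap → hour 9). Taking the maximum gives a start of hour 14, and it finishes at 14 + 9 = hour 23.
Signage placement needs all of registration desk setup (finishes hour 23, plus 3-hour gap → hour 26); seating layout (finishes hour 14). That puts its earliest start at hour 26; it finishes at 26 + 7 = hour 33.
All tasks are finished once the last one completes. Finish times: Venue access at 5, The lighting rig at 5, AV cabling at 6, Seating layout at 14, Registration desk setup at 23, Signage placement at 33, Final walkthrough at 13. The latest is hour 33.

33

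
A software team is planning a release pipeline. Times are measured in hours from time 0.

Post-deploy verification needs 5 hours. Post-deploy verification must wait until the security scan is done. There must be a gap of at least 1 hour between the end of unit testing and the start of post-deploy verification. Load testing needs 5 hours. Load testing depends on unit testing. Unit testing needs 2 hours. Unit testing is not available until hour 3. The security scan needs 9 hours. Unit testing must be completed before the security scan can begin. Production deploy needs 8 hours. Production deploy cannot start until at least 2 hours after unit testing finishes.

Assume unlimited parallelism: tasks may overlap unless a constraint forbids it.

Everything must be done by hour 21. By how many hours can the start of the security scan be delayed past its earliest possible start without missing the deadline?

Unit testing waits on its own release at hour 3, so it starts at hour 3 and finishes at 3 + 2 = hour 5.
After unit testing (finishes hour 5), the security scan can start at hour 5 and finishes at hour 14.

Working backward from the deadline:
Post-deploy verification must finish by hour 21; it takes 5 hours, so it must start by 21 − 5 = hour 16.
The security scan has to be done before post-deploy verification (must start by hour 16). That means finishing by hour 16, i.e. starting by 16 − 9 = hour 7.
So the security scan can start as early as hour 5 and as late as hour 7, giving 7 − 5 = 2 hours of slack.

2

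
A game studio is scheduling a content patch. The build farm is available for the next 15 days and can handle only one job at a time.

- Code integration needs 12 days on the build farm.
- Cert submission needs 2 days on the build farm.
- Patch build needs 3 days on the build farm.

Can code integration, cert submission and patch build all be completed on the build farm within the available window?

Running back to back, the jobs need 12 + 2 + 3 = 17 days on the build farm.
Since 17 > 15, they cannot all fit.

No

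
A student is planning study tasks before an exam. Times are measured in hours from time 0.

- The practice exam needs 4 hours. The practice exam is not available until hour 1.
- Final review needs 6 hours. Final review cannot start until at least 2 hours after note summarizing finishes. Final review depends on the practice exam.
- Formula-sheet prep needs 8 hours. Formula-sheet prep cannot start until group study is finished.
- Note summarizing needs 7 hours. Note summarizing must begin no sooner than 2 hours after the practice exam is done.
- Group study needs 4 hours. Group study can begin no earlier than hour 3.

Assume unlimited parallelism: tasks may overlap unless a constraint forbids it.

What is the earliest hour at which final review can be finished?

22

After its own release at hour 1, the practice exam can start at hour 1 and finishes at hour 5.
Note summarizing waits on the practice exam (finishes hour 5, plus 2-hour gap → hour 7), so it starts at hour 7 and finishes at 7 + 7 = hour 14.
For final review: note summarizing (finishes hour 14, plus 2-hour gap → hour 16); the practice exam (finishes hour 5). Taking the maximum gives a start of hour 16, and it finishes at 16 + 6 = hour 22.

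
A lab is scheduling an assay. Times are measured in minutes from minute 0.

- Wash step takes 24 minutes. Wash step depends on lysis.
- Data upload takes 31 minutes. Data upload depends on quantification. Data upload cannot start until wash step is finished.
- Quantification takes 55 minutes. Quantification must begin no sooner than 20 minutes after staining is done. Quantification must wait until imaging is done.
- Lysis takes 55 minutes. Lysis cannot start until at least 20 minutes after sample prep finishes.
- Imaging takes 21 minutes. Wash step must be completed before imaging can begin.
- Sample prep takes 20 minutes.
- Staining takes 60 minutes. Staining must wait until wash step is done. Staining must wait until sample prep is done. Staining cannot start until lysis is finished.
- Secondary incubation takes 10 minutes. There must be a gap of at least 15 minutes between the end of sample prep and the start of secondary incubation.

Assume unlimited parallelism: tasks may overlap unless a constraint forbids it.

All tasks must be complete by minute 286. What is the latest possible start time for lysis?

41

Data upload must finish by minute 286; it takes 31 minutes, so it must start by 286 − 31 = minute 255.
Quantification must finish before data upload (must start by minute 255). With a 55-minute duration, quantification must start by 255 − 55 = minute 200.
Since quantification (must start by minute 200, minus 20-minute gap → minute 180) depends on it, staining must finish by minute 180. Backing off its 60-minute duration gives a latest start of minute 120.
Imaging feeds into quantification (must start by minute 200); so imaging must finish by minute 200 and therefore start by minute 179.
Wash step feeds staining (must start by minute 120); imaging (must start by minute 179); data upload (must start by minute 255). Taking the minimum, wash step must finish by minute 120 and start by 120 − 24 = minute 96.
Lysis must finish in time for wash step (must start by minute 96); staining (must start by minute 120). The tightest is minute 96, so lysis must start by 96 − 55 = minute 41.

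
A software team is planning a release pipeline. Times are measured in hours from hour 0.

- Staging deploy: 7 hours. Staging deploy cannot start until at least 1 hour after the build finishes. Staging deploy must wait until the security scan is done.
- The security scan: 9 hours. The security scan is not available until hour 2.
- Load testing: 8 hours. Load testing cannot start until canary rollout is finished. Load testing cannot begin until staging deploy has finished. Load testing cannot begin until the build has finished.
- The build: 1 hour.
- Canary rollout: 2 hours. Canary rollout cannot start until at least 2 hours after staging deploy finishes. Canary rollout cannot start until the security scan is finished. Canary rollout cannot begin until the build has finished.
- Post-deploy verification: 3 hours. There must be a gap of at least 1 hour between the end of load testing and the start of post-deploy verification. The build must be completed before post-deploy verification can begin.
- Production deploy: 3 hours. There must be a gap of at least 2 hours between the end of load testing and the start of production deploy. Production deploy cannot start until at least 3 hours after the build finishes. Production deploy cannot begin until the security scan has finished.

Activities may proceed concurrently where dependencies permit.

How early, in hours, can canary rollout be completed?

22

The security scan cannot begin until its own release at hour 2. It runs from hour 2 to 2 + 9 = hour 11.
The build has no prerequisites, so it starts at hour 0 and finishes at hour 1.
For staging deploy: the build (finishes hour 1, plus 1-hour gap → hour 2); the security scan (finishes hour 11). Taking the maximum gives a start of hour 11, and it finishes at 11 + 7 = hour 18.
Canary rollout cannot start until staging deploy (finishes hour 18, plus 2-hour gap → hour 20); the security scan (finishes hour 11); the build (finishes hour 1). The controlling bound is hour 20, so canary rollout finishes at 20 + 2 = hour 22.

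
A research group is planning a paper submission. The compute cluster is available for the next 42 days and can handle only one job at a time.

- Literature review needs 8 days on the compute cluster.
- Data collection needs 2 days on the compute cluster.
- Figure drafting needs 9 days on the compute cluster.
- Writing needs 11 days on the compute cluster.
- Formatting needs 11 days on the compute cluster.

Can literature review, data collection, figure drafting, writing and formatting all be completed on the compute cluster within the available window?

Running back to back, the jobs need 8 + 2 + 9 + 11 + 11 = 41 days on the compute cluster.
Since 41 ≤ 42, they fit within the window.

Yes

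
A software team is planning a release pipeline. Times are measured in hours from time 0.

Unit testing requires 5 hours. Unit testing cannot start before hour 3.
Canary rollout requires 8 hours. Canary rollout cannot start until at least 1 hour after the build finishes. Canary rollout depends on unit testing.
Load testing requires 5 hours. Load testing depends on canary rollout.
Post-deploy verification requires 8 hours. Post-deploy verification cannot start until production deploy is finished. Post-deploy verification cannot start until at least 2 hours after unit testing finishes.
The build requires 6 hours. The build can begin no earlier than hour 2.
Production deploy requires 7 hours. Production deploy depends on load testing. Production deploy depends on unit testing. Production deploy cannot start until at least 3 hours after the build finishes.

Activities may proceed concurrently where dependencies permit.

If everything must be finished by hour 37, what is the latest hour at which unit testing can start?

Nothing follows post-deploy verification; the deadline of hour 37 is its only limit. It must start by 37 − 8 = hour 29.
Production deploy must finish before post-deploy verification (must start by hour 29). With a 7-hour duration, production deploy must start by 29 − 7 = hour 22.
Load testing must finish before production deploy (must start by hour 22). With a 5-hour duration, load testing must start by 22 − 5 = hour 17.
Canary rollout must finish before load testing (must start by hour 17). With an 8-hour duration, canary rollout must start by 17 − 8 = hour 9.
Unit testing feeds canary rollout (must start by hour 9); production deploy (must start by hour 22); post-deploy verification (must start by hour 29, minus 2-hour gap → hour 27). Taking the minimum, unit testing must finish by hour 9 and start by 9 − 5 = hour 4.

4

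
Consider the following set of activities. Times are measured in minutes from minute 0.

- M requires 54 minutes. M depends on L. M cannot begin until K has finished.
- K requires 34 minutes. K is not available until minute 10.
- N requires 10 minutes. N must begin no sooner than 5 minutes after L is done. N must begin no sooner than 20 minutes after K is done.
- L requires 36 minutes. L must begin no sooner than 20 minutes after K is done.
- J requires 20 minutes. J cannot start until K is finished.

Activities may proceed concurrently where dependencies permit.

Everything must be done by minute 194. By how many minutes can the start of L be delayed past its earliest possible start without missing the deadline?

40

K cannot begin until its own release at minute 10. It runs from minute 10 to 10 + 34 = minute 44.
After K (finishes minute 44, plus 20-minute gap → minute 64), L can start at minute 64 and finishes at minute 100.

Working backward from the deadline:
Nothing follows M; the deadline of minute 194 is its only limit. It must start by 194 − 54 = minute 140.
To finish by minute 194, N (duration 10) must start no later than minute 184.
L feeds M (must start by minute 140); N (must start by minute 184, minus 5-minute gap → minute 179). Taking the minimum, L must finish by minute 140 and start by 140 − 36 = minute 104.
So L can start as early as minute 64 and as late as minute 104, giving 104 − 64 = 40 minutes of slack.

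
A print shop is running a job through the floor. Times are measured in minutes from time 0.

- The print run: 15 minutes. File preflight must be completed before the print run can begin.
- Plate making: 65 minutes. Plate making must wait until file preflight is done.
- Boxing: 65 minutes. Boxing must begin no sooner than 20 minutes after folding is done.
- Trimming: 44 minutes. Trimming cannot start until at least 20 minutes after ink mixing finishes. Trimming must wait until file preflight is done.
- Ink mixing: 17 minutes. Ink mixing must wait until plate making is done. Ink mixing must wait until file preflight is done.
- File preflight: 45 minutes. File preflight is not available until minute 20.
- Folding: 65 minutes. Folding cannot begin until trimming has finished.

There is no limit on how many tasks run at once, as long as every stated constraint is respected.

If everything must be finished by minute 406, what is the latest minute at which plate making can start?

Boxing must finish by minute 406; it takes 65 minutes, so it must start by 406 − 65 = minute 341.
Since boxing (must start by minute 341, minus 20-minute gap → minute 321) depends on it, folding must finish by minute 321. Backing off its 65-minute duration gives a latest start of minute 256.
Trimming feeds into folding (must start by minute 256); so trimming must finish by minute 256 and therefore start by minute 212.
Since trimming (must start by minute 212, minus 20-minute gap → minute 192) depends on it, ink mixing must finish by minute 192. Backing off its 17-minute duration gives a latest start of minute 175.
Plate making must finish before ink mixing (must start by minute 175). With a 65-minute duration, plate making must start by 175 − 65 = minute 110.

110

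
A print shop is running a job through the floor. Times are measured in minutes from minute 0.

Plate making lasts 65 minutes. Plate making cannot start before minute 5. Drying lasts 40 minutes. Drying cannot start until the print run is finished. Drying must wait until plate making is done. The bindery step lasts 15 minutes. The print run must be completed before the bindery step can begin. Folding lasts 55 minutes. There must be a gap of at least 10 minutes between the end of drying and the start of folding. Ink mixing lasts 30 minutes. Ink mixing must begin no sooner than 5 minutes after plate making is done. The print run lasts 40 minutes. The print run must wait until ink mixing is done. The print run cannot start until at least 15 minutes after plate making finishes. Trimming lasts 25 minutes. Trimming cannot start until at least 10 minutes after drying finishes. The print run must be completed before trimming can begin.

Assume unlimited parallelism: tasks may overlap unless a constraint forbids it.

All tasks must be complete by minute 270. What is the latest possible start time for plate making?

To finish by minute 270, trimming (duration 25) must start no later than minute 245.
Folding has no dependents, so it just needs to finish by minute 270. Starting by 270 − 55 = minute 215 achieves that.
Drying has several dependents: trimming (must start by minute 245, minus 10-minute gap → minute 235); folding (must start by minute 215, minus 10-minute gap → minute 205). The earliest of those limits is minute 205, so drying must start by 205 − 40 = minute 165.
To finish by minute 270, the bindery step (duration 15) must start no later than minute 255.
The print run has several dependents: drying (must start by minute 165); trimming (must start by minute 245); the bindery step (must start by minute 255). The earliest of those limits is minute 165, so the print run must start by 165 − 40 = minute 125.
Ink mixing must finish before the print run (must start by minute 125). With a 30-minute duration, ink mixing must start by 125 − 30 = minute 95.
Plate making has several dependents: ink mixing (must start by minute 95, minus 5-minute gap → minute 90); the print run (must start by minute 125, minus 15-minute gap → minute 110); drying (must start by minute 165). The earliest of those limits is minute 90, so plate making must start by 90 − 65 = minute 25.

25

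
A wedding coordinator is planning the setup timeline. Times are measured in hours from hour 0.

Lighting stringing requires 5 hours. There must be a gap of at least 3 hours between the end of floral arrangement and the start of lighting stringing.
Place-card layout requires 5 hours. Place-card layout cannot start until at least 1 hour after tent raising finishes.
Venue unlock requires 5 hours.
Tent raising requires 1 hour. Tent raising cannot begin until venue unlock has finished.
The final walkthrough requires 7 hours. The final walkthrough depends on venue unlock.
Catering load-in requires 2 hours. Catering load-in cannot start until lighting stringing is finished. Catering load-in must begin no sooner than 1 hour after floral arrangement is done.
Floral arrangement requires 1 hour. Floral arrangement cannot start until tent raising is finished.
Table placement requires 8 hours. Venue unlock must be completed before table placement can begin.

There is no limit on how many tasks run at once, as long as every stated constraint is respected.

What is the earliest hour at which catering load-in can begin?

Nothing blocks venue unlock, so it runs from hour 0 to hour 5.
Tent raising cannot begin until venue unlock (finishes hour 5). It runs from hour 5 to 5 + 1 = hour 6.
After tent raising (finishes hour 6), floral arrangement can start at hour 6 and finishes at hour 7.
Lighting stringing waits on floral arrangement (finishes hour 7, plus 3-hour gap → hour 10), so it starts at hour 10 and finishes at 10 + 5 = hour 15.
Catering load-in waits on lighting stringing (finishes hour 15); floral arrangement (finishes hour 7, plus 1-hour gap → hour 8). The latest of these is hour 15, which is the earliest catering load-in can start.

15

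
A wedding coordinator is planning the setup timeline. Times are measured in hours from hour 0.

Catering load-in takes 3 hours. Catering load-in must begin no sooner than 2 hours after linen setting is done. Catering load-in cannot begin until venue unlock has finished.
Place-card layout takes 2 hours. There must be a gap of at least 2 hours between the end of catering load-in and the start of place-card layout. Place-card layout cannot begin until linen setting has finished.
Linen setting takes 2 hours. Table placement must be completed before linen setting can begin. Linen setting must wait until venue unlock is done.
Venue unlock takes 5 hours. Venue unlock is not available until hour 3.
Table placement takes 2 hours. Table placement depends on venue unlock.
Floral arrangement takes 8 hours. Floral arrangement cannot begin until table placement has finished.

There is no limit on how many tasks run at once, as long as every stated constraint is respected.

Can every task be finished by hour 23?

After its own release at hour 3, venue unlock can start at hour 3 and finishes at hour 8.
Table placement cannot begin until venue unlock (finishes hour 8). It runs from hour 8 to 8 + 2 = hour 10.
After table placement (finishes hour 10), floral arrangement can start at hour 10 and finishes at hour 18.
Linen setting cannot start until table placement (finishes hour 10); venue unlock (finishes hour 8). The controlling bound is hour 10, so linen setting finishes at 10 + 2 = hour 12.
Catering load-in cannot start until linen setting (finishes hour 12, plus 2-hour gap → hour 14); venue unlock (finishes hour 8). The controlling bound is hour 14, so catering load-in finishes at 14 + 3 = hour 17.
Place-card layout cannot start until catering load-in (finishes hour 17, plus 2-hour gap → hour 19); linen setting (finishes hour 12). The controlling bound is hour 19, so place-card layout finishes at 19 + 2 = hour 21.
Every task is finished by hour 21, which is no later than the deadline of 23, so the schedule is feasible.

Yes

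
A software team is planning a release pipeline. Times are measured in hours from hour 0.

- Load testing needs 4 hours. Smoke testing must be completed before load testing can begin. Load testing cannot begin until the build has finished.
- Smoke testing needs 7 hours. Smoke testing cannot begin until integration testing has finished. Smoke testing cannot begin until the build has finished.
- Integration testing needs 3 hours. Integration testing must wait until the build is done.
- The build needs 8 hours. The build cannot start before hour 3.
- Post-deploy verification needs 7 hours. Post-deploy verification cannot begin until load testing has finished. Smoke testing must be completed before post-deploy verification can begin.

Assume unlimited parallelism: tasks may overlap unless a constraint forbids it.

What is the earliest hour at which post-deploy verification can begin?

25

The build waits on its own release at hour 3, so it starts at hour 3 and finishes at 3 + 8 = hour 11.
Integration testing waits on the build (finishes hour 11), so it starts at hour 11 and finishes at 11 + 3 = hour 14.
Smoke testing needs all of integration testing (finishes hour 14); the build (finishes hour 11). That puts its earliest start at hour 14; it finishes at 14 + 7 = hour 21.
Load testing cannot start until smoke testing (finishes hour 21); the build (finishes hour 11). The controlling bound is hour 21, so load testing finishes at 21 + 4 = hour 25.
Post-deploy verification waits on load testing (finishes hour 25); smoke testing (finishes hour 21). The latest of these is hour 25, which is the earliest post-deploy verification can start.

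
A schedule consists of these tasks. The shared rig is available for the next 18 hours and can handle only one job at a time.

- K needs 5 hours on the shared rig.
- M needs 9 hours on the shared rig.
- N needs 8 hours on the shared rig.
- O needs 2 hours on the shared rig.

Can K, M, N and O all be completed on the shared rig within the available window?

No

Running back to back, the jobs need 5 + 9 + 8 + 2 = 24 hours on the shared rig.
Since 24 > 18, they cannot all fit.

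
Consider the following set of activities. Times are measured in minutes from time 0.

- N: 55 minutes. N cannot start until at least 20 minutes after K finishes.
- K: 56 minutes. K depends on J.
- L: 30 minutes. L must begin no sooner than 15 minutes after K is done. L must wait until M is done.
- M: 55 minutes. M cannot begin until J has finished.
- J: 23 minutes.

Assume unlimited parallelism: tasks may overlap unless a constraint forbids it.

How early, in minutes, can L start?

J can start immediately at minute 0; it finishes at minute 23.
M waits on J (finishes minute 23), so it starts at minute 23 and finishes at 23 + 55 = minute 78.
K waits on J (finishes minute 23), so it starts at minute 23 and finishes at 23 + 56 = minute 79.
L waits on K (finishes minute 79, plus 15-minute gap → minute 94); M (finishes minute 78). The latest of these is minute 94, which is the earliest L can start.

94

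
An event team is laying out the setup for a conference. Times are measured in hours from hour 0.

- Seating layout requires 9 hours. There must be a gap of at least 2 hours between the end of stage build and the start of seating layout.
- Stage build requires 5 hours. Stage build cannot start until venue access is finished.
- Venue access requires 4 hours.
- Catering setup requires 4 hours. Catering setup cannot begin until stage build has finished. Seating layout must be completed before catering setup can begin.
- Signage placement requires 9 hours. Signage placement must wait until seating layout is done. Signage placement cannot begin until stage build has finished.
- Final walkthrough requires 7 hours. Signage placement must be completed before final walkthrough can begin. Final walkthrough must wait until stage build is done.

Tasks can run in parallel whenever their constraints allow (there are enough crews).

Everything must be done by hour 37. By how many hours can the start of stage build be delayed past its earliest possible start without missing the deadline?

1

Nothing blocks venue access, so it runs from hour 0 to hour 4.
Stage build cannot begin until venue access (finishes hour 4). It runs from hour 4 to 4 + 5 = hour 9.

Working backward from the deadline:
To finish by hour 37, final walkthrough (duration 7) must start no later than hour 30.
Signage placement has to be done before final walkthrough (must start by hour 30). That means finishing by hour 30, i.e. starting by 30 − 9 = hour 21.
Nothing follows catering setup; the deadline of hour 37 is its only limit. It must start by 37 − 4 = hour 33.
For seating layout: signage placement (must start by hour 21); catering setup (must start by hour 33). The most restrictive is hour 21; with a 9-hour duration, seating layout must start by hour 12.
For stage build: seating layout (must start by hour 12, minus 2-hour gap → hour 10); signage placement (must start by hour 21); catering setup (must start by hour 33); final walkthrough (must start by hour 30). The most restrictive is hour 10; with a 5-hour duration, stage build must start by hour 5.
So stage build can start as early as hour 4 and as late as hour 5, giving 5 − 4 = 1 hour of slack.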